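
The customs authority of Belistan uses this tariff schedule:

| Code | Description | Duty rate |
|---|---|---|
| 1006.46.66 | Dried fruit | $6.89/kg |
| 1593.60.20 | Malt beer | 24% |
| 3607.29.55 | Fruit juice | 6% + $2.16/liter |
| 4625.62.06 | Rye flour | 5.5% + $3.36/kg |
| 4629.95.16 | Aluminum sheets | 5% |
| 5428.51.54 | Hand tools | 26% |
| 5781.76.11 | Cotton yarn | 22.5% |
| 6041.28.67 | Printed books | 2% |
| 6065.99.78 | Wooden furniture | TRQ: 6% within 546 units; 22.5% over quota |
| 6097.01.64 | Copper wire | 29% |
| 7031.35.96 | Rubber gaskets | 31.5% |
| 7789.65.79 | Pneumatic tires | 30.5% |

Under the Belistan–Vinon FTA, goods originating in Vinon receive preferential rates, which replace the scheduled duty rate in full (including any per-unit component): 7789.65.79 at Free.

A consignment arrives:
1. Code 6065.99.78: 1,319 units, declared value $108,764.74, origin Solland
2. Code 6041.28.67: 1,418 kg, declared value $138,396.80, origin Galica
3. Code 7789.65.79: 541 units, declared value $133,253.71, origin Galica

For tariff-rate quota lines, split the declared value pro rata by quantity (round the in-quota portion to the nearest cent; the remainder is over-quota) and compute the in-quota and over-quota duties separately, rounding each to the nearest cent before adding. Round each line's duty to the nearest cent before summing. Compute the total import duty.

Line 1 (6065.99.78, Solland, 1,319 units, $108,764.74):
Code 6065.99.78 is under a tariff-rate quota (threshold 546 units). In-quota: 546 units at 6%; over-quota: 773 units at 22.5%.
Pro-rata value split: in-quota = $108,764.74 × 546/1,319 = $45,023.16; over-quota = $108,764.74 − $45,023.16 = $63,741.58.
In-quota duty = $45,023.16 × 6% = $2,701.39. Over-quota duty = $63,741.58 × 22.5% = $14,341.86.
Line duty = $2,701.39 + $14,341.86 = $17,043.25.
Line 2 (6041.28.67, Galica, 1,418 kg, $138,396.80):
Base rate for 6041.28.67 is 2%.
Duty = $138,396.80 × 2% = $2,767.94.
Line 3 (7789.65.79, Galica, 541 units, $133,253.71):
Base rate for 7789.65.79 is 30.5%.
7789.65.79 has an FTA preferential rate, but origin Galica is not Vinon; base rate stands.
Duty = $133,253.71 × 30.5% = $40,642.38.
Total = $17,043.25 + $2,767.94 + $40,642.38 = $60,453.57.

$60,453.57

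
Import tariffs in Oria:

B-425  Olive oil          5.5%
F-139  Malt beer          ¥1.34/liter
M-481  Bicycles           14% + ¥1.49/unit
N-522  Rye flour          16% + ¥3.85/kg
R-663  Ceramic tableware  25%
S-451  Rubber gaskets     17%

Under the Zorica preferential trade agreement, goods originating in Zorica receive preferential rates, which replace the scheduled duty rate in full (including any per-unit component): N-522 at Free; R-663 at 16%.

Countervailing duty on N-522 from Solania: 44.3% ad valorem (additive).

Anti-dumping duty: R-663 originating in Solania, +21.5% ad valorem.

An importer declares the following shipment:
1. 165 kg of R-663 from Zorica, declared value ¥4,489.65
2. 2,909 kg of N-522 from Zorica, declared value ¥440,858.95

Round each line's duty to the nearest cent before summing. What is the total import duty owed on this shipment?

Line 1 (R-663, Zorica, 165 kg, ¥4,489.65):
Base rate for R-663 is 25%.
Origin Zorica qualifies under the Oria–Zorica agreement and R-663 is covered: preferential rate 16% applies instead.
The additional-duty order on R-663 targets Solania, not Zorica; it does not apply.
Duty = ¥4,489.65 × 16% = ¥718.34.
Line 2 (N-522, Zorica, 2,909 kg, ¥440,858.95):
Base rate for N-522 is 16% + ¥3.85/kg.
Origin Zorica qualifies under the Oria–Zorica agreement and N-522 is covered: preferential rate Free applies instead.
The additional-duty order on N-522 targets Solania, not Zorica; it does not apply.
Duty = ¥440,858.95 × 0% = ¥0.00.
Total = ¥718.34 + ¥0.00 = ¥718.34.

¥718.34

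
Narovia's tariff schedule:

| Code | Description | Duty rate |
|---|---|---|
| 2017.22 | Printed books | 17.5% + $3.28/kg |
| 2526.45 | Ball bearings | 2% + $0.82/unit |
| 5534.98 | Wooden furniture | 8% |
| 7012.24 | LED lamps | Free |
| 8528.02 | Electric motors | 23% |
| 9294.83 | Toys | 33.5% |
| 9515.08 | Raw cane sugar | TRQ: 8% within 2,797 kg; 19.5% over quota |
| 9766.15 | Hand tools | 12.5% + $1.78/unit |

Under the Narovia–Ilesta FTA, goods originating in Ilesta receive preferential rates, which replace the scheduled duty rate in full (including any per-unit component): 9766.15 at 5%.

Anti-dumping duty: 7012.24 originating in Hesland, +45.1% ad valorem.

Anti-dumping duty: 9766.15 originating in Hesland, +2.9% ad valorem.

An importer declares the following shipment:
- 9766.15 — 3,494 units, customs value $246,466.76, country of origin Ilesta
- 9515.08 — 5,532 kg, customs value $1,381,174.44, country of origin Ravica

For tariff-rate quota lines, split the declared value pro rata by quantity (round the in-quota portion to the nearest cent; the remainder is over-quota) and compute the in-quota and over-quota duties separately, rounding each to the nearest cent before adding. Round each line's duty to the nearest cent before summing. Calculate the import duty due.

Line 1 (9766.15, Ilesta, 3,494 units, $246,466.76):
Base rate for 9766.15 is 12.5% + $1.78/unit.
Origin Ilesta qualifies under the Narovia–Ilesta agreement and 9766.15 is covered: preferential rate 5% applies instead.
The additional-duty order on 9766.15 targets Hesland, not Ilesta; it does not apply.
Duty = $246,466.76 × 5% = $12,323.34.
Line 2 (9515.08, Ravica, 5,532 kg, $1,381,174.44):
Code 9515.08 is under a tariff-rate quota (threshold 2,797 kg). In-quota: 2,797 kg at 8%; over-quota: 2,735 kg at 19.5%.
Pro-rata value split: in-quota = $1,381,174.44 × 2,797/5,532 = $698,326.99; over-quota = $1,381,174.44 − $698,326.99 = $682,847.45.
In-quota duty = $698,326.99 × 8% = $55,866.16. Over-quota duty = $682,847.45 × 19.5% = $133,155.25.
Line duty = $55,866.16 + $133,155.25 = $189,021.41.
Total = $12,323.34 + $189,021.41 = $201,344.75.

$201,344.75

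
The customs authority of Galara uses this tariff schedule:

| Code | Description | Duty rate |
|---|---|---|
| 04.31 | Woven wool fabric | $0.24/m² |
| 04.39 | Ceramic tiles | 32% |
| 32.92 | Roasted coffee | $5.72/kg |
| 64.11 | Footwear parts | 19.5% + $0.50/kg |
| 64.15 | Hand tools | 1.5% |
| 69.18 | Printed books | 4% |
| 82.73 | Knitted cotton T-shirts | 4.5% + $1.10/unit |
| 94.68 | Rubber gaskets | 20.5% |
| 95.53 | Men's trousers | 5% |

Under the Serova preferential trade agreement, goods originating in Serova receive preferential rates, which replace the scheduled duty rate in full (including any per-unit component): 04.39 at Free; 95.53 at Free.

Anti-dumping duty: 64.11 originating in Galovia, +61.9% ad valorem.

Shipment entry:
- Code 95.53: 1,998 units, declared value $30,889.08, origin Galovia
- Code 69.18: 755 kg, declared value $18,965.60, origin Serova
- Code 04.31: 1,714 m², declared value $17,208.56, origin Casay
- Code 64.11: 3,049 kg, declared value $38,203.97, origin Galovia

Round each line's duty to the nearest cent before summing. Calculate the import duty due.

$35,336.96

Line 1 (95.53, Galovia, 1,998 units, $30,889.08):
Base rate for 95.53 is 5%.
95.53 has an FTA preferential rate, but origin Galovia is not Serova; base rate stands.
Duty = $30,889.08 × 5% = $1,544.45.
Line 2 (69.18, Serova, 755 kg, $18,965.60):
Base rate for 69.18 is 4%.
Origin Serova is the FTA partner but 69.18 is not on the preference list; base rate stands.
Duty = $18,965.60 × 4% = $758.62.
Line 3 (04.31, Casay, 1,714 m², $17,208.56):
Base rate for 04.31 is $0.24/m².
Duty = 1,714 × $0.24 = $411.36.
Line 4 (64.11, Galovia, 3,049 kg, $38,203.97):
Base rate for 64.11 is 19.5% + $0.50/kg.
Additional duty on 64.11 from Galovia: +61.9%. Applied ad valorem rate: 19.5% + 61.9% = 81.4%.
Duty = $38,203.97 × 81.4% + 3,049 × $0.50 = $32,622.53.
Total = $1,544.45 + $758.62 + $411.36 + $32,622.53 = $35,336.96.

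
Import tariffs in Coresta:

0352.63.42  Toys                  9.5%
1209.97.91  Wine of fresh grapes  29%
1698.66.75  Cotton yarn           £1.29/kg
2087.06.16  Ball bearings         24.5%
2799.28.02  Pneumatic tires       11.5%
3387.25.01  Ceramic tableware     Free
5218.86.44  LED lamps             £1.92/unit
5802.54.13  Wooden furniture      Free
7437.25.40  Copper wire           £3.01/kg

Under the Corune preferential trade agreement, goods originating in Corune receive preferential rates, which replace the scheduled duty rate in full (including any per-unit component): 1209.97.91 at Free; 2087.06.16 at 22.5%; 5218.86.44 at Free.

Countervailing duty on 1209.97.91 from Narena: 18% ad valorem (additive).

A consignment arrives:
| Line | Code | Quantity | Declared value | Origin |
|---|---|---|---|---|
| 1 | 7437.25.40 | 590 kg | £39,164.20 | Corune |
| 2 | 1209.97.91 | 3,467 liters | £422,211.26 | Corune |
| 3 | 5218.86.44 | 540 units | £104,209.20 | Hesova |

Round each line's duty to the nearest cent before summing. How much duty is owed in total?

£2,812.70

Line 1 (7437.25.40, Corune, 590 kg, £39,164.20):
Base rate for 7437.25.40 is £3.01/kg.
Origin Corune is the FTA partner but 7437.25.40 is not on the preference list; base rate stands.
Duty = 590 × £3.01 = £1,775.90.
Line 2 (1209.97.91, Corune, 3,467 liters, £422,211.26):
Base rate for 1209.97.91 is 29%.
Origin Corune qualifies under the Coresta–Corune agreement and 1209.97.91 is covered: preferential rate Free applies instead.
The additional-duty order on 1209.97.91 targets Narena, not Corune; it does not apply.
Duty = £422,211.26 × 0% = £0.00.
Line 3 (5218.86.44, Hesova, 540 units, £104,209.20):
Base rate for 5218.86.44 is £1.92/unit.
5218.86.44 has an FTA preferential rate, but origin Hesova is not Corune; base rate stands.
Duty = 540 × £1.92 = £1,036.80.
Total = £1,775.90 + £0.00 + £1,036.80 = £2,812.70.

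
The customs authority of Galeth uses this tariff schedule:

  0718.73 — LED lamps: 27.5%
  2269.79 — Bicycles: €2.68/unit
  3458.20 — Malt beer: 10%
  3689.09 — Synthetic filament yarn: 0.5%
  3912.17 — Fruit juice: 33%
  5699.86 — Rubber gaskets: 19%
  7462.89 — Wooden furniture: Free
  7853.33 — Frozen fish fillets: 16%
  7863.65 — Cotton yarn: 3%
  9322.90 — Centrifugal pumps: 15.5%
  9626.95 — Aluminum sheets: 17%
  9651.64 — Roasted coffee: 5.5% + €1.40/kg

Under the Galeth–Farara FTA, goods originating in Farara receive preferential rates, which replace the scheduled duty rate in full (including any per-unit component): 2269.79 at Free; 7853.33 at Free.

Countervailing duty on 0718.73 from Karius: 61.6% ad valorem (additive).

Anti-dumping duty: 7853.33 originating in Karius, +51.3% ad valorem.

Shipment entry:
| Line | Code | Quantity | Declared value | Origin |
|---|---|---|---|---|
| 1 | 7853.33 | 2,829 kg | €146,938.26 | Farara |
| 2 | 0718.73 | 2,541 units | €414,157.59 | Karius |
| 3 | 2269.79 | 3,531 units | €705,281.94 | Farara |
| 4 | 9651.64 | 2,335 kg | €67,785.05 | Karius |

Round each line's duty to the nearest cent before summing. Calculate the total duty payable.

Line 1 (7853.33, Farara, 2,829 kg, €146,938.26):
Base rate for 7853.33 is 16%.
Origin Farara qualifies under the Galeth–Farara agreement and 7853.33 is covered: preferential rate Free applies instead.
The additional-duty order on 7853.33 targets Karius, not Farara; it does not apply.
Duty = €146,938.26 × 0% = €0.00.
Line 2 (0718.73, Karius, 2,541 units, €414,157.59):
Base rate for 0718.73 is 27.5%.
Additional duty on 0718.73 from Karius: +61.6%. Applied ad valorem rate: 27.5% + 61.6% = 89.1%.
Duty = €414,157.59 × 89.1% = €369,014.41.
Line 3 (2269.79, Farara, 3,531 units, €705,281.94):
Base rate for 2269.79 is €2.68/unit.
Origin Farara qualifies under the Galeth–Farara agreement and 2269.79 is covered: preferential rate Free applies instead.
Duty = €705,281.94 × 0% = €0.00.
Line 4 (9651.64, Karius, 2,335 kg, €67,785.05):
Base rate for 9651.64 is 5.5% + €1.40/kg.
Duty = €67,785.05 × 5.5% + 2,335 × €1.40 = €6,997.18.
Total = €0.00 + €369,014.41 + €0.00 + €6,997.18 = €376,011.59.

€376,011.59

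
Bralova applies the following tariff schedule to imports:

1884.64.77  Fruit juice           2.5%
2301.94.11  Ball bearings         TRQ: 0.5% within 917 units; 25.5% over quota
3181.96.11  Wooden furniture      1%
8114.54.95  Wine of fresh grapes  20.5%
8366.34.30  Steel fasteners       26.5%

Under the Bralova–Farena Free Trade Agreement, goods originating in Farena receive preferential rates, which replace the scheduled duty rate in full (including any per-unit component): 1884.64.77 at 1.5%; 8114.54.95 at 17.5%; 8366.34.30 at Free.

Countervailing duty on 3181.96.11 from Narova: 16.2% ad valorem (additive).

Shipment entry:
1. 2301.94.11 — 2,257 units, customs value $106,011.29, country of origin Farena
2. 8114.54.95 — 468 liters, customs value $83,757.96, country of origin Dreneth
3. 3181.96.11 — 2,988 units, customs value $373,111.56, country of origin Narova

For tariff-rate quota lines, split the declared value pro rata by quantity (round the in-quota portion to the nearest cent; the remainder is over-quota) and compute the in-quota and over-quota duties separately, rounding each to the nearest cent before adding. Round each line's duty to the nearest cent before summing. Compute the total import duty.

Line 1 (2301.94.11, Farena, 2,257 units, $106,011.29):
Code 2301.94.11 is under a tariff-rate quota (threshold 917 units). In-quota: 917 units at 0.5%; over-quota: 1,340 units at 25.5%.
Pro-rata value split: in-quota = $106,011.29 × 917/2,257 = $43,071.49; over-quota = $106,011.29 − $43,071.49 = $62,939.80.
In-quota duty = $43,071.49 × 0.5% = $215.36. Over-quota duty = $62,939.80 × 25.5% = $16,049.65.
Line duty = $215.36 + $16,049.65 = $16,265.01.
Line 2 (8114.54.95, Dreneth, 468 liters, $83,757.96):
Base rate for 8114.54.95 is 20.5%.
8114.54.95 has an FTA preferential rate, but origin Dreneth is not Farena; base rate stands.
Duty = $83,757.96 × 20.5% = $17,170.38.
Line 3 (3181.96.11, Narova, 2,988 units, $373,111.56):
Base rate for 3181.96.11 is 1%.
Additional duty on 3181.96.11 from Narova: +16.2%. Applied ad valorem rate: 1% + 16.2% = 17.2%.
Duty = $373,111.56 × 17.2% = $64,175.19.
Total = $16,265.01 + $17,170.38 + $64,175.19 = $97,610.58.

$97,610.58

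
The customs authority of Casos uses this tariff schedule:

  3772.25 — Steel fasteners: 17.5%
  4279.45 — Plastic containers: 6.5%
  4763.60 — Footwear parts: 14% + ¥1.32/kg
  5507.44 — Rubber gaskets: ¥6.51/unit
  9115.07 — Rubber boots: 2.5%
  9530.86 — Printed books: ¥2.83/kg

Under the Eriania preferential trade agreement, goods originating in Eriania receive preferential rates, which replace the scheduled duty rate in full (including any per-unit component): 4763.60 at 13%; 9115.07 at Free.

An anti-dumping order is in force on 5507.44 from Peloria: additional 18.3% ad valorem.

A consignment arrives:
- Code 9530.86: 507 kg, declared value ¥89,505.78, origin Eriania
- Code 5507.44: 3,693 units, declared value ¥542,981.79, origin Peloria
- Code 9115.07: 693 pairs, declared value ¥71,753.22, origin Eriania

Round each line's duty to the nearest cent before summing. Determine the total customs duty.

Line 1 (9530.86, Eriania, 507 kg, ¥89,505.78):
Base rate for 9530.86 is ¥2.83/kg.
Origin Eriania is the FTA partner but 9530.86 is not on the preference list; base rate stands.
Duty = 507 × ¥2.83 = ¥1,434.81.
Line 2 (5507.44, Peloria, 3,693 units, ¥542,981.79):
Base rate for 5507.44 is ¥6.51/unit.
Additional duty on 5507.44 from Peloria: +18.3% ad valorem. Applied ad valorem rate = 18.3%.
Duty = ¥542,981.79 × 18.3% + 3,693 × ¥6.51 = ¥123,407.10.
Line 3 (9115.07, Eriania, 693 pairs, ¥71,753.22):
Base rate for 9115.07 is 2.5%.
Origin Eriania qualifies under the Casos–Eriania agreement and 9115.07 is covered: preferential rate Free applies instead.
Duty = ¥71,753.22 × 0% = ¥0.00.
Total = ¥1,434.81 + ¥123,407.10 + ¥0.00 = ¥124,841.91.

¥124,841.91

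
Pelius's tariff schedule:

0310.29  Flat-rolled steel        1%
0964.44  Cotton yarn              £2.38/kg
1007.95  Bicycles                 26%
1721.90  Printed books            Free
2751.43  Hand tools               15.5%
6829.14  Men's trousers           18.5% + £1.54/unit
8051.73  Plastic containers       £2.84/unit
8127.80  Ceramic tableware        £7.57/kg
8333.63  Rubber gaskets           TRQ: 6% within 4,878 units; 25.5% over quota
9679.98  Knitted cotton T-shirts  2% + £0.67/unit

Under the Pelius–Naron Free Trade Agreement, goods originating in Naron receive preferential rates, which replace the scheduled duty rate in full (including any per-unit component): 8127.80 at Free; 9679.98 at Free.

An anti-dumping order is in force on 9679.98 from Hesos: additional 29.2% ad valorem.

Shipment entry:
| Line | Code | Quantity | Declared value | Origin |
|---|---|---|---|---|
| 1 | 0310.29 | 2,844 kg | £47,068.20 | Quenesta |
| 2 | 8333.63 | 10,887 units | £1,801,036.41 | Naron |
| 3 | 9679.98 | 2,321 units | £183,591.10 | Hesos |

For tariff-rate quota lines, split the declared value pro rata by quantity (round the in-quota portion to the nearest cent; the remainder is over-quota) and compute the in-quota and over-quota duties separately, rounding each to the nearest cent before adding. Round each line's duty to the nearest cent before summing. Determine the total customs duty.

£361,211.78

Line 1 (0310.29, Quenesta, 2,844 kg, £47,068.20):
Base rate for 0310.29 is 1%.
Duty = £47,068.20 × 1% = £470.68.
Line 2 (8333.63, Naron, 10,887 units, £1,801,036.41):
Code 8333.63 is under a tariff-rate quota (threshold 4,878 units). In-quota: 4,878 units at 6%; over-quota: 6,009 units at 25.5%.
Pro-rata value split: in-quota = £1,801,036.41 × 4,878/10,887 = £806,967.54; over-quota = £1,801,036.41 − £806,967.54 = £994,068.87.
In-quota duty = £806,967.54 × 6% = £48,418.05. Over-quota duty = £994,068.87 × 25.5% = £253,487.56.
Line duty = £48,418.05 + £253,487.56 = £301,905.61.
Line 3 (9679.98, Hesos, 2,321 units, £183,591.10):
Base rate for 9679.98 is 2% + £0.67/unit.
9679.98 has an FTA preferential rate, but origin Hesos is not Naron; base rate stands.
Additional duty on 9679.98 from Hesos: +29.2%. Applied ad valorem rate: 2% + 29.2% = 31.2%.
Duty = £183,591.10 × 31.2% + 2,321 × £0.67 = £58,835.49.
Total = £470.68 + £301,905.61 + £58,835.49 = £361,211.78.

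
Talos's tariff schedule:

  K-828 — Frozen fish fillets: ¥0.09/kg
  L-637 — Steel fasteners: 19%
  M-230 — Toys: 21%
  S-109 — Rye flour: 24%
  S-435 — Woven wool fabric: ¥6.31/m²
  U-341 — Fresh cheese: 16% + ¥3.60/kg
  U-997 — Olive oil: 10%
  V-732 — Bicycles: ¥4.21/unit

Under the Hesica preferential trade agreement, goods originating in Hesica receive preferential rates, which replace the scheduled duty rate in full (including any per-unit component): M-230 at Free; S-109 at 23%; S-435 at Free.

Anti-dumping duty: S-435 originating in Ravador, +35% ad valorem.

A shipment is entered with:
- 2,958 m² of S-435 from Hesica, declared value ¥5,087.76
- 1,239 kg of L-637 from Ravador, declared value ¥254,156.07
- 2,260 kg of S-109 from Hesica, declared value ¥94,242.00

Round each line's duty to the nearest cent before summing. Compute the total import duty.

Line 1 (S-435, Hesica, 2,958 m², ¥5,087.76):
Base rate for S-435 is ¥6.31/m².
Origin Hesica qualifies under the Talos–Hesica agreement and S-435 is covered: preferential rate Free applies instead.
The additional-duty order on S-435 targets Ravador, not Hesica; it does not apply.
Duty = ¥5,087.76 × 0% = ¥0.00.
Line 2 (L-637, Ravador, 1,239 kg, ¥254,156.07):
Base rate for L-637 is 19%.
Duty = ¥254,156.07 × 19% = ¥48,289.65.
Line 3 (S-109, Hesica, 2,260 kg, ¥94,242.00):
Base rate for S-109 is 24%.
Origin Hesica qualifies under the Talos–Hesica agreement and S-109 is covered: preferential rate 23% applies instead.
Duty = ¥94,242.00 × 23% = ¥21,675.66.
Total = ¥0.00 + ¥48,289.65 + ¥21,675.66 = ¥69,965.31.

¥69,965.31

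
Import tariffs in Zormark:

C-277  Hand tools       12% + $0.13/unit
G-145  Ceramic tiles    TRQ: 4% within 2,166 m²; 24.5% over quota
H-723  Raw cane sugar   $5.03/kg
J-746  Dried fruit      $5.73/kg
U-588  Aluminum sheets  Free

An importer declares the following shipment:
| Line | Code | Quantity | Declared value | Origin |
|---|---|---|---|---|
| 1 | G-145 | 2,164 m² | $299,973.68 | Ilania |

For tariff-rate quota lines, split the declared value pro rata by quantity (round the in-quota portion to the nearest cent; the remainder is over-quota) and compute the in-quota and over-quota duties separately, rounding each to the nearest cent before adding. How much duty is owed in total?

Line 1 (G-145, Ilania, 2,164 m², $299,973.68):
Code G-145 is under a tariff-rate quota (threshold 2,166 m²). Quantity 2,164 m² is within the quota, so the in-quota rate 4% applies to the full value.
Duty = $299,973.68 × 4% = $11,998.95.

$11,998.95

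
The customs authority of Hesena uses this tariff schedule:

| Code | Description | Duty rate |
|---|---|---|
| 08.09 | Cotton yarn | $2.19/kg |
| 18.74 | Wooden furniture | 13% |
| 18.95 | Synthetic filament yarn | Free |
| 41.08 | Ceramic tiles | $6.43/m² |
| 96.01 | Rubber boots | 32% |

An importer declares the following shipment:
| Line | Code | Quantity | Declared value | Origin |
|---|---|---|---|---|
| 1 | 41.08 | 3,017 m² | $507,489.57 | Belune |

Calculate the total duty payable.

Line 1 (41.08, Belune, 3,017 m², $507,489.57):
Base rate for 41.08 is $6.43/m².
Duty = 3,017 × $6.43 = $19,399.31.

$19,399.31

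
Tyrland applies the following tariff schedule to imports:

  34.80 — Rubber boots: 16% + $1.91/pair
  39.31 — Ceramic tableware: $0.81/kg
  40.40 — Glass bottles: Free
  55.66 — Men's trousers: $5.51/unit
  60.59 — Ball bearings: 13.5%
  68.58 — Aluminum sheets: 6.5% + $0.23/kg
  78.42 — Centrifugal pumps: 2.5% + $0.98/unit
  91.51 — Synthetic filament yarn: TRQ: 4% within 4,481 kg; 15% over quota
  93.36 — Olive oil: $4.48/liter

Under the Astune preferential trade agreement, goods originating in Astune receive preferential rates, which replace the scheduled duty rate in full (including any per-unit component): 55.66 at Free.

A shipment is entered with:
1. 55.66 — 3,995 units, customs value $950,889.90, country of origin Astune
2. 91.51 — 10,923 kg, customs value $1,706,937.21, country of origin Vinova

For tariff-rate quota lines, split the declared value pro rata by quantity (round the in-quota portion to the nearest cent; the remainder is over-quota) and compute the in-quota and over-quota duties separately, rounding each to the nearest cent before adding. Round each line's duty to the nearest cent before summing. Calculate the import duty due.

Line 1 (55.66, Astune, 3,995 units, $950,889.90):
Base rate for 55.66 is $5.51/unit.
Origin Astune qualifies under the Tyrland–Astune agreement and 55.66 is covered: preferential rate Free applies instead.
Duty = $950,889.90 × 0% = $0.00.
Line 2 (91.51, Vinova, 10,923 kg, $1,706,937.21):
Code 91.51 is under a tariff-rate quota (threshold 4,481 kg). In-quota: 4,481 kg at 4%; over-quota: 6,442 kg at 15%.
Pro-rata value split: in-quota = $1,706,937.21 × 4,481/10,923 = $700,245.87; over-quota = $1,706,937.21 − $700,245.87 = $1,006,691.34.
In-quota duty = $700,245.87 × 4% = $28,009.83. Over-quota duty = $1,006,691.34 × 15% = $151,003.70.
Line duty = $28,009.83 + $151,003.70 = $179,013.53.
Total = $0.00 + $179,013.53 = $179,013.53.

$179,013.53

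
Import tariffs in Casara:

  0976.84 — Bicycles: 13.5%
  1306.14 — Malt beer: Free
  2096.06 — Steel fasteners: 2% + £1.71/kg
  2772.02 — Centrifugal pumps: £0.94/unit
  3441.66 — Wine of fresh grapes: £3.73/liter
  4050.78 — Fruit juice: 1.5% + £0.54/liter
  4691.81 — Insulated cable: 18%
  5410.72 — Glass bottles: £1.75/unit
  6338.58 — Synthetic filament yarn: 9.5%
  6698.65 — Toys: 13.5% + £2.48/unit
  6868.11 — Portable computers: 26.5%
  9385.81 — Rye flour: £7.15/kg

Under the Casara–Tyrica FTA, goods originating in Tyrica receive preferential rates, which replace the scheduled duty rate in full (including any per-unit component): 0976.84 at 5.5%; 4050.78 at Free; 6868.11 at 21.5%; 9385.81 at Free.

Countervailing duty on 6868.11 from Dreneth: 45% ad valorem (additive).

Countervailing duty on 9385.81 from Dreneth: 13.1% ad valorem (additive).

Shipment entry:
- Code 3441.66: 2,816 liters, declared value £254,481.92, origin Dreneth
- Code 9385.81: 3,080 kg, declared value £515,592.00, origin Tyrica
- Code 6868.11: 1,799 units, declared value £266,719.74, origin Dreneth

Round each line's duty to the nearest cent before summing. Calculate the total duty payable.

Line 1 (3441.66, Dreneth, 2,816 liters, £254,481.92):
Base rate for 3441.66 is £3.73/liter.
Duty = 2,816 × £3.73 = £10,503.68.
Line 2 (9385.81, Tyrica, 3,080 kg, £515,592.00):
Base rate for 9385.81 is £7.15/kg.
Origin Tyrica qualifies under the Casara–Tyrica agreement and 9385.81 is covered: preferential rate Free applies instead.
The additional-duty order on 9385.81 targets Dreneth, not Tyrica; it does not apply.
Duty = £515,592.00 × 0% = £0.00.
Line 3 (6868.11, Dreneth, 1,799 units, £266,719.74):
Base rate for 6868.11 is 26.5%.
6868.11 has an FTA preferential rate, but origin Dreneth is not Tyrica; base rate stands.
Additional duty on 6868.11 from Dreneth: +45%. Applied ad valorem rate: 26.5% + 45% = 71.5%.
Duty = £266,719.74 × 71.5% = £190,704.61.
Total = £10,503.68 + £0.00 + £190,704.61 = £201,208.29.

£201,208.29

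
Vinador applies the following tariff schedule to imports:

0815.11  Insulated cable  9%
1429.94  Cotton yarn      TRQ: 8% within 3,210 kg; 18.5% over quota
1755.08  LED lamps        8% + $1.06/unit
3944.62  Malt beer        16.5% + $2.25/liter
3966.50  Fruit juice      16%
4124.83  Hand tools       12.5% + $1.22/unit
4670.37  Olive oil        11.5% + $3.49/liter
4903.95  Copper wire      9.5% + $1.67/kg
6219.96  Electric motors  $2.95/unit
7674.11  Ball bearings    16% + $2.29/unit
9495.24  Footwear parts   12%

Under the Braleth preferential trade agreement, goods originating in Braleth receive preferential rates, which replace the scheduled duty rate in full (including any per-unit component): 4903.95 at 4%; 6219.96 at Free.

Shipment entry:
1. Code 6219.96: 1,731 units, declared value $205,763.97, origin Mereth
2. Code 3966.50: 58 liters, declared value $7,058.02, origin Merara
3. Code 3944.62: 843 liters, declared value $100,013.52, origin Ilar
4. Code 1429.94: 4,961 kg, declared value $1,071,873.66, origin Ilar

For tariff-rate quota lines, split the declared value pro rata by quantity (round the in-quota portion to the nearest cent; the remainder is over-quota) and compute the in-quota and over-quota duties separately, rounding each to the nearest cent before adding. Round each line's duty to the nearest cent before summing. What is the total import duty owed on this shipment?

Line 1 (6219.96, Mereth, 1,731 units, $205,763.97):
Base rate for 6219.96 is $2.95/unit.
6219.96 has an FTA preferential rate, but origin Mereth is not Braleth; base rate stands.
Duty = 1,731 × $2.95 = $5,106.45.
Line 2 (3966.50, Merara, 58 liters, $7,058.02):
Base rate for 3966.50 is 16%.
Duty = $7,058.02 × 16% = $1,129.28.
Line 3 (3944.62, Ilar, 843 liters, $100,013.52):
Base rate for 3944.62 is 16.5% + $2.25/liter.
Duty = $100,013.52 × 16.5% + 843 × $2.25 = $18,398.98.
Line 4 (1429.94, Ilar, 4,961 kg, $1,071,873.66):
Code 1429.94 is under a tariff-rate quota (threshold 3,210 kg). In-quota: 3,210 kg at 8%; over-quota: 1,751 kg at 18.5%.
Pro-rata value split: in-quota = $1,071,873.66 × 3,210/4,961 = $693,552.60; over-quota = $1,071,873.66 − $693,552.60 = $378,321.06.
In-quota duty = $693,552.60 × 8% = $55,484.21. Over-quota duty = $378,321.06 × 18.5% = $69,989.40.
Line duty = $55,484.21 + $69,989.40 = $125,473.61.
Total = $5,106.45 + $1,129.28 + $18,398.98 + $125,473.61 = $150,108.32.

$150,108.32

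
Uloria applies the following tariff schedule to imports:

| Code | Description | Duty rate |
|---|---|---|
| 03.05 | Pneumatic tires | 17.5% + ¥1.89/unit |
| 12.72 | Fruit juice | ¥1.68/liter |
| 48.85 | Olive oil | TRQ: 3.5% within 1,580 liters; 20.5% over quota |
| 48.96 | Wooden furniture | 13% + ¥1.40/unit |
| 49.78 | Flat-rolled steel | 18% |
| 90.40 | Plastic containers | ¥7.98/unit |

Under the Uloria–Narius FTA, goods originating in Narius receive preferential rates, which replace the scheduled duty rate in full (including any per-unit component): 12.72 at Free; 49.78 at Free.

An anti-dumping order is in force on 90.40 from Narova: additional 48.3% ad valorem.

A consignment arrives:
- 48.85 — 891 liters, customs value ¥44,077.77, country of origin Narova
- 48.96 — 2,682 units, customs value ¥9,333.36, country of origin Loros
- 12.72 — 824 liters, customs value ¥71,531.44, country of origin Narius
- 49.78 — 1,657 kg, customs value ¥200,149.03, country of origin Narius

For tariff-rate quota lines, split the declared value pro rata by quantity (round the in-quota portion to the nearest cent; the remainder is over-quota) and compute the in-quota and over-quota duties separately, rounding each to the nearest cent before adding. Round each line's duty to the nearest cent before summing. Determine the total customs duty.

Line 1 (48.85, Narova, 891 liters, ¥44,077.77):
Code 48.85 is under a tariff-rate quota (threshold 1,580 liters). Quantity 891 liters is within the quota, so the in-quota rate 3.5% applies to the full value.
Duty = ¥44,077.77 × 3.5% = ¥1,542.72.
Line 2 (48.96, Loros, 2,682 units, ¥9,333.36):
Base rate for 48.96 is 13% + ¥1.40/unit.
Duty = ¥9,333.36 × 13% + 2,682 × ¥1.40 = ¥4,968.14.
Line 3 (12.72, Narius, 824 liters, ¥71,531.44):
Base rate for 12.72 is ¥1.68/liter.
Origin Narius qualifies under the Uloria–Narius agreement and 12.72 is covered: preferential rate Free applies instead.
Duty = ¥71,531.44 × 0% = ¥0.00.
Line 4 (49.78, Narius, 1,657 kg, ¥200,149.03):
Base rate for 49.78 is 18%.
Origin Narius qualifies under the Uloria–Narius agreement and 49.78 is covered: preferential rate Free applies instead.
Duty = ¥200,149.03 × 0% = ¥0.00.
Total = ¥1,542.72 + ¥4,968.14 + ¥0.00 + ¥0.00 = ¥6,510.86.

¥6,510.86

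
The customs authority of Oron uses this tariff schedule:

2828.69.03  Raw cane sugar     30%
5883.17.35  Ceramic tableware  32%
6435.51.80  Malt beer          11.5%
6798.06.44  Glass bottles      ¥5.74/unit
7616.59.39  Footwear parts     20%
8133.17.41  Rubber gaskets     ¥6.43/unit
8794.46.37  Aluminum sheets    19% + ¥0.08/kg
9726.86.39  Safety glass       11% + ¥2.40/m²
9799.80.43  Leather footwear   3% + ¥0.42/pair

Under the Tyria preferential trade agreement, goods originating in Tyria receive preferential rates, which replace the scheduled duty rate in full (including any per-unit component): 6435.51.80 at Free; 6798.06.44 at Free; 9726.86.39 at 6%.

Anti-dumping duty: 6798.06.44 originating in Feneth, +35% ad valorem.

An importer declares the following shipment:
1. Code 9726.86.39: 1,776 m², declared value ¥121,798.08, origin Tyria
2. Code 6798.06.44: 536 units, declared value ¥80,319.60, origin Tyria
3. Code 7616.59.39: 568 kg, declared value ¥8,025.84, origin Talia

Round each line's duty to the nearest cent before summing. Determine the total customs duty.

Line 1 (9726.86.39, Tyria, 1,776 m², ¥121,798.08):
Base rate for 9726.86.39 is 11% + ¥2.40/m².
Origin Tyria qualifies under the Oron–Tyria agreement and 9726.86.39 is covered: preferential rate 6% applies instead.
Duty = ¥121,798.08 × 6% = ¥7,307.88.
Line 2 (6798.06.44, Tyria, 536 units, ¥80,319.60):
Base rate for 6798.06.44 is ¥5.74/unit.
Origin Tyria qualifies under the Oron–Tyria agreement and 6798.06.44 is covered: preferential rate Free applies instead.
The additional-duty order on 6798.06.44 targets Feneth, not Tyria; it does not apply.
Duty = ¥80,319.60 × 0% = ¥0.00.
Line 3 (7616.59.39, Talia, 568 kg, ¥8,025.84):
Base rate for 7616.59.39 is 20%.
Duty = ¥8,025.84 × 20% = ¥1,605.17.
Total = ¥7,307.88 + ¥0.00 + ¥1,605.17 = ¥8,913.05.

¥8,913.05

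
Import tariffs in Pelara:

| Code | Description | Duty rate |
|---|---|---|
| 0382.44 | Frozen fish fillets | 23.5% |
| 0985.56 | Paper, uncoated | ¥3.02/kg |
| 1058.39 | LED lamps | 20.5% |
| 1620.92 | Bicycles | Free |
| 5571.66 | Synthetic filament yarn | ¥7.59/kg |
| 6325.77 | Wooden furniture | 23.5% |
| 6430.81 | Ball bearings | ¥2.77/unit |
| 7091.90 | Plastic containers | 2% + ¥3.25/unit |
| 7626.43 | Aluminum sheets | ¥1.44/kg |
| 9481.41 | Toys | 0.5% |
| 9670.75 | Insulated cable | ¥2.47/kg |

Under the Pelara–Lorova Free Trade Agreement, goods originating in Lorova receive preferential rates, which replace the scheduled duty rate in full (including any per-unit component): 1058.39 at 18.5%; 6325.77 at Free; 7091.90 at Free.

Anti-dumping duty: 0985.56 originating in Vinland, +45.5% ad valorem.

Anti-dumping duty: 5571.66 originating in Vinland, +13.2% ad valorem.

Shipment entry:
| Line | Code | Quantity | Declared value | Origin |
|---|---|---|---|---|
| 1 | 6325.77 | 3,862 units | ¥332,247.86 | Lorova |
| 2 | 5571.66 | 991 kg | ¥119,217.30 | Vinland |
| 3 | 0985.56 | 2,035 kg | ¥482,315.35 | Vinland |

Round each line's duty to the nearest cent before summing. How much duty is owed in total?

¥248,857.55

Line 1 (6325.77, Lorova, 3,862 units, ¥332,247.86):
Base rate for 6325.77 is 23.5%.
Origin Lorova qualifies under the Pelara–Lorova agreement and 6325.77 is covered: preferential rate Free applies instead.
Duty = ¥332,247.86 × 0% = ¥0.00.
Line 2 (5571.66, Vinland, 991 kg, ¥119,217.30):
Base rate for 5571.66 is ¥7.59/kg.
Additional duty on 5571.66 from Vinland: +13.2% ad valorem. Applied ad valorem rate = 13.2%.
Duty = ¥119,217.30 × 13.2% + 991 × ¥7.59 = ¥23,258.37.
Line 3 (0985.56, Vinland, 2,035 kg, ¥482,315.35):
Base rate for 0985.56 is ¥3.02/kg.
Additional duty on 0985.56 from Vinland: +45.5% ad valorem. Applied ad valorem rate = 45.5%.
Duty = ¥482,315.35 × 45.5% + 2,035 × ¥3.02 = ¥225,599.18.
Total = ¥0.00 + ¥23,258.37 + ¥225,599.18 = ¥248,857.55.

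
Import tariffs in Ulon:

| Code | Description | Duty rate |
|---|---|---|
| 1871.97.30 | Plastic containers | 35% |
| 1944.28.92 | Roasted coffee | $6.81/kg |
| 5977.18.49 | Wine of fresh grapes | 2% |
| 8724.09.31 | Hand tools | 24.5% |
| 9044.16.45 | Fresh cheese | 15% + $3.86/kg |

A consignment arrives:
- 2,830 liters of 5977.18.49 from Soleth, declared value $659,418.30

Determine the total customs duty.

$13,188.37

Line 1 (5977.18.49, Soleth, 2,830 liters, $659,418.30):
Base rate for 5977.18.49 is 2%.
Duty = $659,418.30 × 2% = $13,188.37.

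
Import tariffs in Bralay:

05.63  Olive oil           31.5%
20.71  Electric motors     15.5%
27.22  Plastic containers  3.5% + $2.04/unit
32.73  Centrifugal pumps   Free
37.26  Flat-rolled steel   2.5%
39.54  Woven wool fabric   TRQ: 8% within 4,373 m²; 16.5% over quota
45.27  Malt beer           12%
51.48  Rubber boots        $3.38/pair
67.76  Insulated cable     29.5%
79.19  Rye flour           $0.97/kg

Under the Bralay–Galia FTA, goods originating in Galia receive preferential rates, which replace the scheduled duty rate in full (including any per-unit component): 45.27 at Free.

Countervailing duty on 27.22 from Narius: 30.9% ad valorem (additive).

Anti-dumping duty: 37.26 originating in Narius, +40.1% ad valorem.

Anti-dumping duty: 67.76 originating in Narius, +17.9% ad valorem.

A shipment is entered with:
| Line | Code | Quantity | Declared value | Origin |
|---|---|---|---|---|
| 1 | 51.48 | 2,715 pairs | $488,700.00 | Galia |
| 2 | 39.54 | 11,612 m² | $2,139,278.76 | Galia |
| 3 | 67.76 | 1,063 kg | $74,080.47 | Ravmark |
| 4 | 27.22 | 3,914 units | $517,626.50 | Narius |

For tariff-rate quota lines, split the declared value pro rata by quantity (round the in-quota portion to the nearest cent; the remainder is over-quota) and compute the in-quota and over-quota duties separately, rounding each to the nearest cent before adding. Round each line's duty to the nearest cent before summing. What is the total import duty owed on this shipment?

Line 1 (51.48, Galia, 2,715 pairs, $488,700.00):
Base rate for 51.48 is $3.38/pair.
Origin Galia is the FTA partner but 51.48 is not on the preference list; base rate stands.
Duty = 2,715 × $3.38 = $9,176.70.
Line 2 (39.54, Galia, 11,612 m², $2,139,278.76):
Code 39.54 is under a tariff-rate quota (threshold 4,373 m²). In-quota: 4,373 m² at 8%; over-quota: 7,239 m² at 16.5%.
Pro-rata value split: in-quota = $2,139,278.76 × 4,373/11,612 = $805,637.79; over-quota = $2,139,278.76 − $805,637.79 = $1,333,640.97.
In-quota duty = $805,637.79 × 8% = $64,451.02. Over-quota duty = $1,333,640.97 × 16.5% = $220,050.76.
Line duty = $64,451.02 + $220,050.76 = $284,501.78.
Line 3 (67.76, Ravmark, 1,063 kg, $74,080.47):
Base rate for 67.76 is 29.5%.
The additional-duty order on 67.76 targets Narius, not Ravmark; it does not apply.
Duty = $74,080.47 × 29.5% = $21,853.74.
Line 4 (27.22, Narius, 3,914 units, $517,626.50):
Base rate for 27.22 is 3.5% + $2.04/unit.
Additional duty on 27.22 from Narius: +30.9%. Applied ad valorem rate: 3.5% + 30.9% = 34.4%.
Duty = $517,626.50 × 34.4% + 3,914 × $2.04 = $186,048.08.
Total = $9,176.70 + $284,501.78 + $21,853.74 + $186,048.08 = $501,580.30.

$501,580.30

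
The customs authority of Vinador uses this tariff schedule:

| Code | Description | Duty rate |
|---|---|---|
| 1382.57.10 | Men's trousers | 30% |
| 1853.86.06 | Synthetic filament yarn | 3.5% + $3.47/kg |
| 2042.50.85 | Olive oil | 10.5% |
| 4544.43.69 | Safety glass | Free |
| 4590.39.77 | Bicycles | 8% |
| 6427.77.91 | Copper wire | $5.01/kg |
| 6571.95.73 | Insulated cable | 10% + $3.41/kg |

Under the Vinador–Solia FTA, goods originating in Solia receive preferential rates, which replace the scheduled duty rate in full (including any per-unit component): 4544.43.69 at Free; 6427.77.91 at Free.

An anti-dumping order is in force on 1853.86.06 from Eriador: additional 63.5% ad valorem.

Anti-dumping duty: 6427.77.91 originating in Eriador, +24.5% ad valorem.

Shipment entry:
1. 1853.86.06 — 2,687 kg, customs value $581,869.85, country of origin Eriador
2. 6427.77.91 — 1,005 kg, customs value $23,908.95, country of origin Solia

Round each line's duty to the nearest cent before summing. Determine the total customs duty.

Line 1 (1853.86.06, Eriador, 2,687 kg, $581,869.85):
Base rate for 1853.86.06 is 3.5% + $3.47/kg.
Additional duty on 1853.86.06 from Eriador: +63.5%. Applied ad valorem rate: 3.5% + 63.5% = 67%.
Duty = $581,869.85 × 67% + 2,687 × $3.47 = $399,176.69.
Line 2 (6427.77.91, Solia, 1,005 kg, $23,908.95):
Base rate for 6427.77.91 is $5.01/kg.
Origin Solia qualifies under the Vinador–Solia agreement and 6427.77.91 is covered: preferential rate Free applies instead.
The additional-duty order on 6427.77.91 targets Eriador, not Solia; it does not apply.
Duty = $23,908.95 × 0% = $0.00.
Total = $399,176.69 + $0.00 = $399,176.69.

$399,176.69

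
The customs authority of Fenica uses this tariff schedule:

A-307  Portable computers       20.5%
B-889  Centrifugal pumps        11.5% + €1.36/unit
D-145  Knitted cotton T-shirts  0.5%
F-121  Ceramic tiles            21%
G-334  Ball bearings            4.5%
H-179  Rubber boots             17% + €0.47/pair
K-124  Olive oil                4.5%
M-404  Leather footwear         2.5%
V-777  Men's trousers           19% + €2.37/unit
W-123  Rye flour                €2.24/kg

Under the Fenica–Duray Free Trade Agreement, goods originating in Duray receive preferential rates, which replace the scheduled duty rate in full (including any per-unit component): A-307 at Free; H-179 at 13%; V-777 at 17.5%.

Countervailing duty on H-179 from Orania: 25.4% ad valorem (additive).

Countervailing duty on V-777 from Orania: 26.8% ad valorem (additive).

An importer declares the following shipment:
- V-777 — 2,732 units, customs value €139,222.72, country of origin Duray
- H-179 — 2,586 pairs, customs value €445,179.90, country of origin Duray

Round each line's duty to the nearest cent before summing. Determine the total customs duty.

Line 1 (V-777, Duray, 2,732 units, €139,222.72):
Base rate for V-777 is 19% + €2.37/unit.
Origin Duray qualifies under the Fenica–Duray agreement and V-777 is covered: preferential rate 17.5% applies instead.
The additional-duty order on V-777 targets Orania, not Duray; it does not apply.
Duty = €139,222.72 × 17.5% = €24,363.98.
Line 2 (H-179, Duray, 2,586 pairs, €445,179.90):
Base rate for H-179 is 17% + €0.47/pair.
Origin Duray qualifies under the Fenica–Duray agreement and H-179 is covered: preferential rate 13% applies instead.
The additional-duty order on H-179 targets Orania, not Duray; it does not apply.
Duty = €445,179.90 × 13% = €57,873.39.
Total = €24,363.98 + €57,873.39 = €82,237.37.

€82,237.37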